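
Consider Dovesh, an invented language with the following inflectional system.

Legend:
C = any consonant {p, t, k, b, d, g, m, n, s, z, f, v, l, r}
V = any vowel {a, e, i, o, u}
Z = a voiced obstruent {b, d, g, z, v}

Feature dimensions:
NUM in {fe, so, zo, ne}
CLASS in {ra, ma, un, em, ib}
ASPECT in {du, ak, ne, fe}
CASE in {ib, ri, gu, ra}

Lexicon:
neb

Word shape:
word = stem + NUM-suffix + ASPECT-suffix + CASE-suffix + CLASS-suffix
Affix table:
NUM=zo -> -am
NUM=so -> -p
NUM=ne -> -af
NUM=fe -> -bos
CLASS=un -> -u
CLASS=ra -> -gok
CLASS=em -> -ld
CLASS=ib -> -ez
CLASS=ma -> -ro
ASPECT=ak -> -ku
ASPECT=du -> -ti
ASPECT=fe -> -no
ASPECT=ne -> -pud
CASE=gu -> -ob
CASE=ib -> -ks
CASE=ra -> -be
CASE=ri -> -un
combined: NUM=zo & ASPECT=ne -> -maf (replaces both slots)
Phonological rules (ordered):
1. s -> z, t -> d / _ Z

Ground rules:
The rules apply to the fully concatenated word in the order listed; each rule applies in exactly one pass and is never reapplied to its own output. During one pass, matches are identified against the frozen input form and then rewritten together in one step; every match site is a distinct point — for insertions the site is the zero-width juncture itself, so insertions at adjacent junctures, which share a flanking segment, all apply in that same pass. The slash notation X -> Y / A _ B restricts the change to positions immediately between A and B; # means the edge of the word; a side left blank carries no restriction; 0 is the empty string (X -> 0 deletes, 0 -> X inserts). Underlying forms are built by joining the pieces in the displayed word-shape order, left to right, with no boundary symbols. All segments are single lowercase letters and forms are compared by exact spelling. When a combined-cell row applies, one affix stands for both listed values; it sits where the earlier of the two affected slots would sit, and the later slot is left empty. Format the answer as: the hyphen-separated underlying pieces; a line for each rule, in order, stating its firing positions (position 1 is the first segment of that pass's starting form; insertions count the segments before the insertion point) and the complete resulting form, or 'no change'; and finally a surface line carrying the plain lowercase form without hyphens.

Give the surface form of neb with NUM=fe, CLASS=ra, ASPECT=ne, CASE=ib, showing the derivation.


underlying: neb-bos-pud-ks-gok
1. s -> z, t -> d / _ Z: fires at position(s) 11: nebbospudkzgok
surface: nebbospudkzgok


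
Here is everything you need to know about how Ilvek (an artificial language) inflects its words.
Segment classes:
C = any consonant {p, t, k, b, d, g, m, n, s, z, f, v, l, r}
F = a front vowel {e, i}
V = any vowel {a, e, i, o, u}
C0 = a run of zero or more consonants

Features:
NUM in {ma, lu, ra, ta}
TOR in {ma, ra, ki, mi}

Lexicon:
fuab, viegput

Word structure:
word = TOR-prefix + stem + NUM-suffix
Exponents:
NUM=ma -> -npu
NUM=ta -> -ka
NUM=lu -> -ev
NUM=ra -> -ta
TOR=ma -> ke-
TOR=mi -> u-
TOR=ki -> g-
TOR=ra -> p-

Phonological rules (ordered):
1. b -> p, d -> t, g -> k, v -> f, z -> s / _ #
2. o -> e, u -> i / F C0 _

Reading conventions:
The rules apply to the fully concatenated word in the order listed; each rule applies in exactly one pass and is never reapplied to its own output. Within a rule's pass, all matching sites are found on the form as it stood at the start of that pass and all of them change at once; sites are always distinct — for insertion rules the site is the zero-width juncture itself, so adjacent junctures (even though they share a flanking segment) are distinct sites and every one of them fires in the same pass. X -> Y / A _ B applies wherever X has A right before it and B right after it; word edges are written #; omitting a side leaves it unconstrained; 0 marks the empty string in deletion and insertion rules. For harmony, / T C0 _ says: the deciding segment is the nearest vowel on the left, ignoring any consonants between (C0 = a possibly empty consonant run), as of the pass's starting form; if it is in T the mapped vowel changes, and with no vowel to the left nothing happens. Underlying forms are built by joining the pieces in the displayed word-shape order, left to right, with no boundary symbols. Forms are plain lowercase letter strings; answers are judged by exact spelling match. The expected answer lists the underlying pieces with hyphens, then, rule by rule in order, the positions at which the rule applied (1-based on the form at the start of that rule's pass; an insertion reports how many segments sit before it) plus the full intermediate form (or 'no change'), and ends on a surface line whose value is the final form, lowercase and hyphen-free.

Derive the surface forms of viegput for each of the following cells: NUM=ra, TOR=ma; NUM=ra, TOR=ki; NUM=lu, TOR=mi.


cell NUM=ra, TOR=ma:
underlying: ke-viegput-ta
1. b -> p, d -> t, g -> k, v -> f, z -> s / _ #: no change
2. o -> e, u -> i / F C0 _: fires at position(s) 8: keviegpitta
surface: keviegpitta

cell NUM=ra, TOR=ki:
underlying: g-viegput-ta
1. b -> p, d -> t, g -> k, v -> f, z -> s / _ #: no change
2. o -> e, u -> i / F C0 _: fires at position(s) 7: gviegpitta
surface: gviegpitta

cell NUM=lu, TOR=mi:
underlying: u-viegput-ev
1. b -> p, d -> t, g -> k, v -> f, z -> s / _ #: fires at position(s) 10: uviegputef
2. o -> e, u -> i / F C0 _: fires at position(s) 7: uviegpitef
surface: uviegpitef


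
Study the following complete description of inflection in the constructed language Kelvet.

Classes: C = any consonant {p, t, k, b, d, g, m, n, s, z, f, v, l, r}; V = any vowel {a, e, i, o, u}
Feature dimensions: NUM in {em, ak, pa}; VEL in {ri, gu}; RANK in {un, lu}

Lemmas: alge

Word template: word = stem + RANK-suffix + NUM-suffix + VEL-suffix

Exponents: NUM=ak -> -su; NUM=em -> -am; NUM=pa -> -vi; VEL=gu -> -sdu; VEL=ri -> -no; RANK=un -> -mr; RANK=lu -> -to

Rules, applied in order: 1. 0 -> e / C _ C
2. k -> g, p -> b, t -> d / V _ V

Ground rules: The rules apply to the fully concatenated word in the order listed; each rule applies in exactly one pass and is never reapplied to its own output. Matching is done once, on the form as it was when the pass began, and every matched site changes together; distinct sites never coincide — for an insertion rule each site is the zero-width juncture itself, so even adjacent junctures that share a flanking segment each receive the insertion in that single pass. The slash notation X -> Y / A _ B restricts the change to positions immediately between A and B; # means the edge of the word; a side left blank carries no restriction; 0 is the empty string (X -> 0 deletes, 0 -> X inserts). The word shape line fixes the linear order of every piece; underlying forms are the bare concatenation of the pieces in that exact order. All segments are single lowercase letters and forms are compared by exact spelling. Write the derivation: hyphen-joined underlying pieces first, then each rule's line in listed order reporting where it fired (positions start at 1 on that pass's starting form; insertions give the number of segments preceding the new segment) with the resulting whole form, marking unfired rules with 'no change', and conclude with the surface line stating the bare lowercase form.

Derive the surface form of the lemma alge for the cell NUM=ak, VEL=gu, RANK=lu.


underlying: alge-to-su-sdu
1. 0 -> e / C _ C: inserts after position(s) 2, 9: alegetosusedu
2. k -> g, p -> b, t -> d / V _ V: fires at position(s) 6: alegedosusedu
surface: alegedosusedu


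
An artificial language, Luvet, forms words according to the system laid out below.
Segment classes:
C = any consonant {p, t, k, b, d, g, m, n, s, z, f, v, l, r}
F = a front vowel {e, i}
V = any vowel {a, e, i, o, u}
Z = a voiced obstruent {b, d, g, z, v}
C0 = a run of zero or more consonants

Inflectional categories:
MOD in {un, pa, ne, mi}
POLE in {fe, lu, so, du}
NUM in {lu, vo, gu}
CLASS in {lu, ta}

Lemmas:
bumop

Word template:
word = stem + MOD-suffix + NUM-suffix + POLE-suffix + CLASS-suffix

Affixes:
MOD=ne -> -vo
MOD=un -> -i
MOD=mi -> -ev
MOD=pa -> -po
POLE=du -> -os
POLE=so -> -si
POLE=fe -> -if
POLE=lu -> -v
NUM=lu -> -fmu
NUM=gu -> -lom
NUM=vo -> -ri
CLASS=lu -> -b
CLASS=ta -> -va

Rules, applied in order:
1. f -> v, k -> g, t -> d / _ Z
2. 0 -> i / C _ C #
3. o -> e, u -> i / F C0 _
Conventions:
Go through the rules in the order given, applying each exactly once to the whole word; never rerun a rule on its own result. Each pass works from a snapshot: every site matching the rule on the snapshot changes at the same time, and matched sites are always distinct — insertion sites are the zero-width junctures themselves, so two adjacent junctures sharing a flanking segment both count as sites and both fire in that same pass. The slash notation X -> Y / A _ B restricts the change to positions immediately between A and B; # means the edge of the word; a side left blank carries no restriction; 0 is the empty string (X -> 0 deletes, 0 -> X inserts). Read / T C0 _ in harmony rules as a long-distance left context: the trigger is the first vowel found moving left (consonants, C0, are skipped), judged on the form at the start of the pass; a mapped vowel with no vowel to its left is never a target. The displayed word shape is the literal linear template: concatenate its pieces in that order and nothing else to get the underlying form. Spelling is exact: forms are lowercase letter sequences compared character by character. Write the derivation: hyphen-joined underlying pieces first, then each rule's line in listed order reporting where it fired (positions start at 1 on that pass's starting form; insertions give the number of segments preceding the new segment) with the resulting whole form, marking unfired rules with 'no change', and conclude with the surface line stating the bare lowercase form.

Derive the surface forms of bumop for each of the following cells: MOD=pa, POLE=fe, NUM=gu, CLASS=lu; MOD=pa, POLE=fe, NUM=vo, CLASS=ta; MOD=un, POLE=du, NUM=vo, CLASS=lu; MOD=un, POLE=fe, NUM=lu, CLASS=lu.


cell MOD=pa, POLE=fe, NUM=gu, CLASS=lu:
underlying: bumop-po-lom-if-b
1. f -> v, k -> g, t -> d / _ Z: fires at position(s) 12: bumoppolomivb
2. 0 -> i / C _ C #: inserts after position(s) 12: bumoppolomivib
3. o -> e, u -> i / F C0 _: no change
surface: bumoppolomivib

cell MOD=pa, POLE=fe, NUM=vo, CLASS=ta:
underlying: bumop-po-ri-if-va
1. f -> v, k -> g, t -> d / _ Z: fires at position(s) 11: bumopporiivva
2. 0 -> i / C _ C #: no change
3. o -> e, u -> i / F C0 _: no change
surface: bumopporiivva

cell MOD=un, POLE=du, NUM=vo, CLASS=lu:
underlying: bumop-i-ri-os-b
1. f -> v, k -> g, t -> d / _ Z: no change
2. 0 -> i / C _ C #: inserts after position(s) 10: bumopiriosib
3. o -> e, u -> i / F C0 _: fires at position(s) 9: bumopiriesib
surface: bumopiriesib

cell MOD=un, POLE=fe, NUM=lu, CLASS=lu:
underlying: bumop-i-fmu-if-b
1. f -> v, k -> g, t -> d / _ Z: fires at position(s) 11: bumopifmuivb
2. 0 -> i / C _ C #: inserts after position(s) 11: bumopifmuivib
3. o -> e, u -> i / F C0 _: fires at position(s) 9: bumopifmiivib
surface: bumopifmiivib


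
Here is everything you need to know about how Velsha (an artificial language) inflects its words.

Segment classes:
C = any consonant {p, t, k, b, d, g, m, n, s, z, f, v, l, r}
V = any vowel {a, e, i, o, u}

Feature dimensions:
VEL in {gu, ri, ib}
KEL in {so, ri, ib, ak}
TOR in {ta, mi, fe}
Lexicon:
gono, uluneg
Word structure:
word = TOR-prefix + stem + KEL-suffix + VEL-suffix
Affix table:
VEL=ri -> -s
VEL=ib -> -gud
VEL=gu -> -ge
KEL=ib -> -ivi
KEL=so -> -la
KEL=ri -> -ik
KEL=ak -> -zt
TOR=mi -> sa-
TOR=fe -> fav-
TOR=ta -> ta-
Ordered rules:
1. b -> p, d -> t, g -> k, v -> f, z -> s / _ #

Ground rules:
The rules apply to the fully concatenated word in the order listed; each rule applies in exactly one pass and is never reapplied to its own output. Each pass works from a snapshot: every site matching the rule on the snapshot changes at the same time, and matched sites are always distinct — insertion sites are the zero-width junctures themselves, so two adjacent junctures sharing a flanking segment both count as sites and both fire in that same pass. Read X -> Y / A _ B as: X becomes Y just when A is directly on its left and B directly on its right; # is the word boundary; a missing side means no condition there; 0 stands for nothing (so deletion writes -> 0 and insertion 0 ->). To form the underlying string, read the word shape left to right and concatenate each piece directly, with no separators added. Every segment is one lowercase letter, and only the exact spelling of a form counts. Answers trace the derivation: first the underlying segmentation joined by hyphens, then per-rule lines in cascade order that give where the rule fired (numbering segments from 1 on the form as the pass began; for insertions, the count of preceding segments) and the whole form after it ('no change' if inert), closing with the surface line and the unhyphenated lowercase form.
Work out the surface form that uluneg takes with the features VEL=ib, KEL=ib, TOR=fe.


underlying: fav-uluneg-ivi-gud
1. b -> p, d -> t, g -> k, v -> f, z -> s / _ #: fires at position(s) 15: favulunegivigut
surface: favulunegivigut


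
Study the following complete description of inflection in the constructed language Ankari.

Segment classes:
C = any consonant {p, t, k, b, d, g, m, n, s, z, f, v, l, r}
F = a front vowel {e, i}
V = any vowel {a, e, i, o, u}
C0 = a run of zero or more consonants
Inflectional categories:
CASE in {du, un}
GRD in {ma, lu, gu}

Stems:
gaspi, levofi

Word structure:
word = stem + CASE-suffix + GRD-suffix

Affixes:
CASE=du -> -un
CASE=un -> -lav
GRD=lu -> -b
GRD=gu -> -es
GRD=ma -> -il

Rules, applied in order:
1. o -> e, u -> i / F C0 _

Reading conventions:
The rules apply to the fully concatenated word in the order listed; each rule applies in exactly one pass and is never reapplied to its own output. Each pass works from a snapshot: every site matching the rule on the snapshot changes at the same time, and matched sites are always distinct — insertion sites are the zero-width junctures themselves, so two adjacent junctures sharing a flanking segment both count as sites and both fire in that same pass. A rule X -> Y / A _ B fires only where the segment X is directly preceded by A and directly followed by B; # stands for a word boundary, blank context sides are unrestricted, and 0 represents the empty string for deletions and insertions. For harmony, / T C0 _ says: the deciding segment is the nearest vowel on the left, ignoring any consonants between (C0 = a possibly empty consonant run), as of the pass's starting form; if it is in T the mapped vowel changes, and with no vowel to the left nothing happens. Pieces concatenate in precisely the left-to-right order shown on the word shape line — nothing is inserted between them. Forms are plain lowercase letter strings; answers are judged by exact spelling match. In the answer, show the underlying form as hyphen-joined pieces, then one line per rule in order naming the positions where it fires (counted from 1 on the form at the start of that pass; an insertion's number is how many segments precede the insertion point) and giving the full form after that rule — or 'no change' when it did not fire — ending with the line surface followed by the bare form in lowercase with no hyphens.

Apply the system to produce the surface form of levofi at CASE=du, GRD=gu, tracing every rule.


underlying: levofi-un-es
1. o -> e, u -> i / F C0 _: fires at position(s) 4, 7: levefiines
surface: levefiines


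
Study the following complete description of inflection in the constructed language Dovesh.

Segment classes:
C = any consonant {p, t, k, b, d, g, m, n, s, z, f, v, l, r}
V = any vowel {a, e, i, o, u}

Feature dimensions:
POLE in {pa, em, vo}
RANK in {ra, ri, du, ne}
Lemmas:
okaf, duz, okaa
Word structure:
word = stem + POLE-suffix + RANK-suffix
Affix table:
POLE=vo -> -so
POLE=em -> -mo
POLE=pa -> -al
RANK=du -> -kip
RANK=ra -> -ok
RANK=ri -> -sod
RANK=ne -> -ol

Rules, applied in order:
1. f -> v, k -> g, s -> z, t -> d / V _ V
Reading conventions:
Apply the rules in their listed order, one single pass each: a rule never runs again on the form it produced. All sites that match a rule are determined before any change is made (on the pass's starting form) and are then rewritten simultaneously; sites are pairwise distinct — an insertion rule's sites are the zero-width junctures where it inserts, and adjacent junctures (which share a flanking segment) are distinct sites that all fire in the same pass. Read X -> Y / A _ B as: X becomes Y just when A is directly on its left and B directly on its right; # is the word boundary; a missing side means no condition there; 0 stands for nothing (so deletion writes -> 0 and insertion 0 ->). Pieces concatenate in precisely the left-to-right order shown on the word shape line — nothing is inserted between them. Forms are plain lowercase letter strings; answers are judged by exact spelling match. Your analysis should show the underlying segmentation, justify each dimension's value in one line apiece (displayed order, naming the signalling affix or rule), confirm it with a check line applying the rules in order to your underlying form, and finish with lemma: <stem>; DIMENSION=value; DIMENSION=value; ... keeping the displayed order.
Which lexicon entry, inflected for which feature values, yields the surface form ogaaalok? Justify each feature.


underlying: okaa-al-ok
POLE=pa - signalled by the affix -al
RANK=ra - signalled by the affix -ok
check: okaaalok -> ogaaalok
lemma: okaa; POLE=pa; RANK=ra


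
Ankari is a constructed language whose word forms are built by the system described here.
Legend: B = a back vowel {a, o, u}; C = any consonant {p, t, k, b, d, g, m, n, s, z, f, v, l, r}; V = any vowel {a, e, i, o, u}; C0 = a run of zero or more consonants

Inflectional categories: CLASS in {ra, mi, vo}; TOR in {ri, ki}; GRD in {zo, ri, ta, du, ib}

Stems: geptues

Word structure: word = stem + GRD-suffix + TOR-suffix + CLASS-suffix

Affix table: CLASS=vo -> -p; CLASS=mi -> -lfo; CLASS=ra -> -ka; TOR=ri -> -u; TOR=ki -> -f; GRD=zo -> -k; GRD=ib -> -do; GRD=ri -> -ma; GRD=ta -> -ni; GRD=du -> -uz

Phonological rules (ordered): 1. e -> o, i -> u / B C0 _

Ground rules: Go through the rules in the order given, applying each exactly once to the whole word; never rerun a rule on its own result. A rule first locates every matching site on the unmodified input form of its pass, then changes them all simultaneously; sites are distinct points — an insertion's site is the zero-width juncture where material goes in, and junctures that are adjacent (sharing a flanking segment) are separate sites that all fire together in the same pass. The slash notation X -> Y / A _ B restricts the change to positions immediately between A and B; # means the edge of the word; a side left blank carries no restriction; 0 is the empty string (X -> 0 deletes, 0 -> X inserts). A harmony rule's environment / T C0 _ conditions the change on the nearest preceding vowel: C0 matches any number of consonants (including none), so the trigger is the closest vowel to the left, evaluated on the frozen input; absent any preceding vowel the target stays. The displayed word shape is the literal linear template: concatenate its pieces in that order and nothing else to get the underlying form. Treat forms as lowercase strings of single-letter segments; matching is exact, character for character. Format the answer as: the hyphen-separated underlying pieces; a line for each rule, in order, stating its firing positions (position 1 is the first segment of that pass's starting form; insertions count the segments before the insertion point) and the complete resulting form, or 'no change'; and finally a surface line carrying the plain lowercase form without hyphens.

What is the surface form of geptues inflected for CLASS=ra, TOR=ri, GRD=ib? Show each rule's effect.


underlying: geptues-do-u-ka
1. e -> o, i -> u / B C0 _: fires at position(s) 6: geptuosdouka
surface: geptuosdouka


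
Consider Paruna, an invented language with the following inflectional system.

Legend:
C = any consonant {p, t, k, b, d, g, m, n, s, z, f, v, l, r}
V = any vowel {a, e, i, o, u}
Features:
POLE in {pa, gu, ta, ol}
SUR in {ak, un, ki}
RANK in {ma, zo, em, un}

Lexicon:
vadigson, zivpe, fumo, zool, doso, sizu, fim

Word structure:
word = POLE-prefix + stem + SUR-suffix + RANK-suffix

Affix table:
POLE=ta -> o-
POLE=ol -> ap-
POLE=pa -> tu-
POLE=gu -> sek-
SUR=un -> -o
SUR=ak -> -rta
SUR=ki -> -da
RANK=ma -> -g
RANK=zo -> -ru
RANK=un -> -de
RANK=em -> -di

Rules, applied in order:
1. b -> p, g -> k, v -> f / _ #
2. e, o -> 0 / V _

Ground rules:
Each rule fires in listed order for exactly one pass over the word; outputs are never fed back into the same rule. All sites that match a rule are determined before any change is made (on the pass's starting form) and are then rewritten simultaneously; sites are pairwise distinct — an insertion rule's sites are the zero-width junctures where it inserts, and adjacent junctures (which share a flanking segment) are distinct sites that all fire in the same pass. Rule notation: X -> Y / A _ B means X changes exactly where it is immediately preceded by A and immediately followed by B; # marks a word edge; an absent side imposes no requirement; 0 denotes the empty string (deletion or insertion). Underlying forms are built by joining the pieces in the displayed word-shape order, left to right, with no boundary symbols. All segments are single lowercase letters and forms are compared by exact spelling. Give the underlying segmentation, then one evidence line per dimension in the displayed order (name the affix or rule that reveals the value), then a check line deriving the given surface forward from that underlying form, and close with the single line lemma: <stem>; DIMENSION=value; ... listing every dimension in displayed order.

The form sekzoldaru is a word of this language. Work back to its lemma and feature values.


underlying: sek-zool-da-ru
POLE=gu - signalled by the affix sek-
SUR=ki - signalled by the affix -da
RANK=zo - signalled by the affix -ru
check: sekzooldaru -> sekzooldaru -> sekzoldaru
lemma: zool; POLE=gu; SUR=ki; RANK=zo


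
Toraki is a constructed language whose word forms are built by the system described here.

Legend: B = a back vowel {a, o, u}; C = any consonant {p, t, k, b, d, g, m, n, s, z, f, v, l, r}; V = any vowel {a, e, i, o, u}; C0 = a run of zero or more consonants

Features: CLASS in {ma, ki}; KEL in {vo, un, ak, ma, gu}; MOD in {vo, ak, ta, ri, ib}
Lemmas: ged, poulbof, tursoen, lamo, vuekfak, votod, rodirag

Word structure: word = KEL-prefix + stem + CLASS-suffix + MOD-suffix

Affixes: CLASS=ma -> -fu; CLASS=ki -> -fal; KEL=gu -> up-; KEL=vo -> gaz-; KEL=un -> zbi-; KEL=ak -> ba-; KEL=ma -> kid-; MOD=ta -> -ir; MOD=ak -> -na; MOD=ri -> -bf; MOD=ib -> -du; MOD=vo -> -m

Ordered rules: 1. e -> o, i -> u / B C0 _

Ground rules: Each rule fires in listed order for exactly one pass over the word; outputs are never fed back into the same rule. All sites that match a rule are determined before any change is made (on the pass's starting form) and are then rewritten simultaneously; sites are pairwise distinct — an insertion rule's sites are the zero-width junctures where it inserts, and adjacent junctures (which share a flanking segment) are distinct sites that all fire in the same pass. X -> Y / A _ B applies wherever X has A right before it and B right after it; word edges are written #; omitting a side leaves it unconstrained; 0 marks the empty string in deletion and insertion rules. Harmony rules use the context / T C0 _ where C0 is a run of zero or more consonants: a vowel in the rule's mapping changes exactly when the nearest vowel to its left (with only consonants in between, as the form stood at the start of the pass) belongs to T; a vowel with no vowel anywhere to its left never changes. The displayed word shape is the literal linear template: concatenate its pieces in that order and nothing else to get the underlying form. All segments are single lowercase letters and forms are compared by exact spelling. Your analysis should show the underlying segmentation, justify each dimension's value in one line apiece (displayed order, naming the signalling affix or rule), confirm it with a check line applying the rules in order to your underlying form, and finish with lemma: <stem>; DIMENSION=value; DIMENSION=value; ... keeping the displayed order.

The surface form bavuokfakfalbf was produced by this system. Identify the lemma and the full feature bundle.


underlying: ba-vuekfak-fal-bf
CLASS=ki - signalled by the affix -fal
KEL=ak - signalled by the affix ba-
MOD=ri - signalled by the affix -bf
check: bavuekfakfalbf -> bavuokfakfalbf
lemma: vuekfak; CLASS=ki; KEL=ak; MOD=ri


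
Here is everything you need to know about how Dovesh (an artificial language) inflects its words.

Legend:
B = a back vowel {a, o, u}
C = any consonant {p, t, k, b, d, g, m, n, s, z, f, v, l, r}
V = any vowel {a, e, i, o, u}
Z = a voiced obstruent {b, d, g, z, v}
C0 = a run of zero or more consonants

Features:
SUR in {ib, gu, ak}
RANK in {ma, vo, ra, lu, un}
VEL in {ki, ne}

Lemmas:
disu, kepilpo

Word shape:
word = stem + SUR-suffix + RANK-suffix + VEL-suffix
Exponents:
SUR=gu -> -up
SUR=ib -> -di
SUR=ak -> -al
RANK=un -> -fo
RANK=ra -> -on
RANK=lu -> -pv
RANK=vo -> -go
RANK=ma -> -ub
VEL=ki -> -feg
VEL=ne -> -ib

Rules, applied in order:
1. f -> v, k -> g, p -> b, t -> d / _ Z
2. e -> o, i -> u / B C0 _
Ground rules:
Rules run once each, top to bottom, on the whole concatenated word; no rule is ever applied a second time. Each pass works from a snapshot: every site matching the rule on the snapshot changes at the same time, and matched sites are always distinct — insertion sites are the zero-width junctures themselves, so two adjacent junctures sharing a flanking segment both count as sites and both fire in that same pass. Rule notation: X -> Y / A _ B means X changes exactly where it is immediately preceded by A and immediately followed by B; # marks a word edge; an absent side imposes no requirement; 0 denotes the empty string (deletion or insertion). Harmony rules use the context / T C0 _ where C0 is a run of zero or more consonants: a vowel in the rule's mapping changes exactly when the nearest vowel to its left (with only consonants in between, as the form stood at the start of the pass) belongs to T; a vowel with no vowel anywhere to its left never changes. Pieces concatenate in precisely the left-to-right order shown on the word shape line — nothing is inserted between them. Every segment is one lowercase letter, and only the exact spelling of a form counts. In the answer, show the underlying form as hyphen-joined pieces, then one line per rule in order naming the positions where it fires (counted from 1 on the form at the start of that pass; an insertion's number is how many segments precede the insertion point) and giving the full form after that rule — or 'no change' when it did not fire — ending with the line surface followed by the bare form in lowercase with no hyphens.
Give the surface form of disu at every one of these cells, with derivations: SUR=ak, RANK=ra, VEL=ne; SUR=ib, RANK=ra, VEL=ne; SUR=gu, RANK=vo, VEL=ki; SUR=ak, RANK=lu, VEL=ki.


cell SUR=ak, RANK=ra, VEL=ne:
underlying: disu-al-on-ib
1. f -> v, k -> g, p -> b, t -> d / _ Z: no change
2. e -> o, i -> u / B C0 _: fires at position(s) 9: disualonub
surface: disualonub

cell SUR=ib, RANK=ra, VEL=ne:
underlying: disu-di-on-ib
1. f -> v, k -> g, p -> b, t -> d / _ Z: no change
2. e -> o, i -> u / B C0 _: fires at position(s) 6, 9: disuduonub
surface: disuduonub

cell SUR=gu, RANK=vo, VEL=ki:
underlying: disu-up-go-feg
1. f -> v, k -> g, p -> b, t -> d / _ Z: fires at position(s) 6: disuubgofeg
2. e -> o, i -> u / B C0 _: fires at position(s) 10: disuubgofog
surface: disuubgofog

cell SUR=ak, RANK=lu, VEL=ki:
underlying: disu-al-pv-feg
1. f -> v, k -> g, p -> b, t -> d / _ Z: fires at position(s) 7: disualbvfeg
2. e -> o, i -> u / B C0 _: fires at position(s) 10: disualbvfog
surface: disualbvfog


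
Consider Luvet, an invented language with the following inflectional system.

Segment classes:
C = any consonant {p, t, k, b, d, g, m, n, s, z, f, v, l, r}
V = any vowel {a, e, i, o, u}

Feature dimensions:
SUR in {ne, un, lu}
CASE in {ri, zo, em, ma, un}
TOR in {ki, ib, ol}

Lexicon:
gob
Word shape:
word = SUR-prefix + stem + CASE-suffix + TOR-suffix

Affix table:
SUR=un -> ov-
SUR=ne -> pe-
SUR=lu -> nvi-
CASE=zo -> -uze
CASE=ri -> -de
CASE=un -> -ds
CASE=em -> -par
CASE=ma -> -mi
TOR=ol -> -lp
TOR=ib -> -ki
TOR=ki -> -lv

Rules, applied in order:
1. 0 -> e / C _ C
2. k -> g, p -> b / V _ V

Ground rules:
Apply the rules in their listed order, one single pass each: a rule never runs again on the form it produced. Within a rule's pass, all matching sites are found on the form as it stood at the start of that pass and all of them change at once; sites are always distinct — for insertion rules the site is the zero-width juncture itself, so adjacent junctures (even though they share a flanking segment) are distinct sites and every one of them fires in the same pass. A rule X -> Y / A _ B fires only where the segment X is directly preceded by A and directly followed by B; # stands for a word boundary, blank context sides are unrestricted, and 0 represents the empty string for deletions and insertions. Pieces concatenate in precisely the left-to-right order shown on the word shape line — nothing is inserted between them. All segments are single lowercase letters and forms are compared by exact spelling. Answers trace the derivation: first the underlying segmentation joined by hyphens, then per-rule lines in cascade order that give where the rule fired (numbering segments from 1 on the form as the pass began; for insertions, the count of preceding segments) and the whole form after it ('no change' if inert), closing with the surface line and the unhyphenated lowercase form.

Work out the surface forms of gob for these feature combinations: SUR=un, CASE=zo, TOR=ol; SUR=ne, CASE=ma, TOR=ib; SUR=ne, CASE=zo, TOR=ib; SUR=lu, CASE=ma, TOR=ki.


cell SUR=un, CASE=zo, TOR=ol:
underlying: ov-gob-uze-lp
1. 0 -> e / C _ C: inserts after position(s) 2, 9: ovegobuzelep
2. k -> g, p -> b / V _ V: no change
surface: ovegobuzelep

cell SUR=ne, CASE=ma, TOR=ib:
underlying: pe-gob-mi-ki
1. 0 -> e / C _ C: inserts after position(s) 5: pegobemiki
2. k -> g, p -> b / V _ V: fires at position(s) 9: pegobemigi
surface: pegobemigi

cell SUR=ne, CASE=zo, TOR=ib:
underlying: pe-gob-uze-ki
1. 0 -> e / C _ C: no change
2. k -> g, p -> b / V _ V: fires at position(s) 9: pegobuzegi
surface: pegobuzegi

cell SUR=lu, CASE=ma, TOR=ki:
underlying: nvi-gob-mi-lv
1. 0 -> e / C _ C: inserts after position(s) 1, 6, 9: nevigobemilev
2. k -> g, p -> b / V _ V: no change
surface: nevigobemilev


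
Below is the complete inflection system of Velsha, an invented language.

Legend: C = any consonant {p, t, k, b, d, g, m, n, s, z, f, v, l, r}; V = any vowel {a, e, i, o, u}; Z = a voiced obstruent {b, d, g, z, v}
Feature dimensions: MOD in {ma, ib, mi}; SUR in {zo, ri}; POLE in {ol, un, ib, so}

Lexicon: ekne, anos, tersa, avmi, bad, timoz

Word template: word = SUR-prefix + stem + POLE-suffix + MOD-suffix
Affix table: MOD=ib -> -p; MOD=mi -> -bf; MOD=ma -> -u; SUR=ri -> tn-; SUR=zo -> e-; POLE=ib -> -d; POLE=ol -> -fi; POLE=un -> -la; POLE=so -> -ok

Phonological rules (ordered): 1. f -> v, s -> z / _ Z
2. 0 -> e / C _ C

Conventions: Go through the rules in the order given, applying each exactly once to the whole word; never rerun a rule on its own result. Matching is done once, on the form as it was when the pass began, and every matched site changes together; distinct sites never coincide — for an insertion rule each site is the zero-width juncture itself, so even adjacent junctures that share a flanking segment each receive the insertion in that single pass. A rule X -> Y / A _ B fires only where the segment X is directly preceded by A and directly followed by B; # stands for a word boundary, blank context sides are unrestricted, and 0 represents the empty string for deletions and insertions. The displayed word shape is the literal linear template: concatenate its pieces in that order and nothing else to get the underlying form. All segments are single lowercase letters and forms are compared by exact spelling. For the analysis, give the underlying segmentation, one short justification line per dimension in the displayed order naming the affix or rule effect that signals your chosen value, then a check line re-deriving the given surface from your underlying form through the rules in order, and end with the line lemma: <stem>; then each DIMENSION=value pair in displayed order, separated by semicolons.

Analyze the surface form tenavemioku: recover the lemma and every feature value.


underlying: tn-avmi-ok-u
MOD=ma - signalled by the affix -u
SUR=ri - signalled by the affix tn-
POLE=so - signalled by the affix -ok
check: tnavmioku -> tnavmioku -> tenavemioku
lemma: avmi; MOD=ma; SUR=ri; POLE=so


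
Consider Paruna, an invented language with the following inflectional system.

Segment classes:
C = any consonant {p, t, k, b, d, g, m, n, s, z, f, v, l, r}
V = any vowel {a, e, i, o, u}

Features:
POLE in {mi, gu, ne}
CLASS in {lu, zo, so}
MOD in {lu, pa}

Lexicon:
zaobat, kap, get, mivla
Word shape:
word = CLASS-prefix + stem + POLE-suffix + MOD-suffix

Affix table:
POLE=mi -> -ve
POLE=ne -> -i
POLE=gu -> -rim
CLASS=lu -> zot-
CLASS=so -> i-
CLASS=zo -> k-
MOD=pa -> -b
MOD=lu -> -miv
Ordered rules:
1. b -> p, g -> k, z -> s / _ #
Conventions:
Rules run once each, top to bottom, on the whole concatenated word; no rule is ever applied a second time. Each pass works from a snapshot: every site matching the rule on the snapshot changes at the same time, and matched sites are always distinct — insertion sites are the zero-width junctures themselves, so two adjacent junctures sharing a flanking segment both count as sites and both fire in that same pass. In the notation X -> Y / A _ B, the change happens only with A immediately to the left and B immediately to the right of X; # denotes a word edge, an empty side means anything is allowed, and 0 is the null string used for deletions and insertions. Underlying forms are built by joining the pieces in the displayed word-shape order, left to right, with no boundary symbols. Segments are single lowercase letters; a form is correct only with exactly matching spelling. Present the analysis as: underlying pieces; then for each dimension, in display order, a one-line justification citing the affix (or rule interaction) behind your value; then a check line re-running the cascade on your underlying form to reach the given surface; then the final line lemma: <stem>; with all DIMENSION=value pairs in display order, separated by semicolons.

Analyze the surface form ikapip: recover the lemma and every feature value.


underlying: i-kap-i-b
POLE=ne - signalled by the affix -i
CLASS=so - signalled by the affix i-
MOD=pa - signalled by the affix -b
check: ikapib -> ikapip
lemma: kap; POLE=ne; CLASS=so; MOD=pa


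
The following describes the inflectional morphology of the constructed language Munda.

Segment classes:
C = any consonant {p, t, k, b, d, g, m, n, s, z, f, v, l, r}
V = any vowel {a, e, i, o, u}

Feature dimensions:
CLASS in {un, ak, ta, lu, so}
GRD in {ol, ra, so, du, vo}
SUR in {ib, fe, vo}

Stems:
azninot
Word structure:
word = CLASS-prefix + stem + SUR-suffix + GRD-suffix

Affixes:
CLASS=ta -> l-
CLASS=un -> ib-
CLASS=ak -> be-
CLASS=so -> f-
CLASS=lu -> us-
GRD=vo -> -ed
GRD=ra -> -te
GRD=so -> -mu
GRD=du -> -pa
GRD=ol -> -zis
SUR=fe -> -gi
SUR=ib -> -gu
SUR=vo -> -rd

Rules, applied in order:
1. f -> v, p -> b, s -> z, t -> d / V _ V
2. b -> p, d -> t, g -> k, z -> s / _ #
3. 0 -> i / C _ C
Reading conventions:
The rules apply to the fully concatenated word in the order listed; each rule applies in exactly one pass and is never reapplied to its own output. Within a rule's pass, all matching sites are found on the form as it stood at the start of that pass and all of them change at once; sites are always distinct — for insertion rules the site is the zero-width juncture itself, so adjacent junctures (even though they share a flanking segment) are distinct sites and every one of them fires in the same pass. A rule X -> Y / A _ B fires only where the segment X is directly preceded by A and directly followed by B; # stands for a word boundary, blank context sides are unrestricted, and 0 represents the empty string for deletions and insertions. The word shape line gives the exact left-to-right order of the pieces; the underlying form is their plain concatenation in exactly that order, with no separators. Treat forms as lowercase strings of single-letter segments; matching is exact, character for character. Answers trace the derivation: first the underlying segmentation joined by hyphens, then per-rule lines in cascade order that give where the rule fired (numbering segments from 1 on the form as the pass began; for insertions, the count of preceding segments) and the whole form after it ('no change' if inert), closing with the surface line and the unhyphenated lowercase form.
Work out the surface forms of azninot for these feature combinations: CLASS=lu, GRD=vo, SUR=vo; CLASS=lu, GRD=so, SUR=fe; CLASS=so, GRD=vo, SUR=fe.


cell CLASS=lu, GRD=vo, SUR=vo:
underlying: us-azninot-rd-ed
1. f -> v, p -> b, s -> z, t -> d / V _ V: fires at position(s) 2: uzazninotrded
2. b -> p, d -> t, g -> k, z -> s / _ #: fires at position(s) 13: uzazninotrdet
3. 0 -> i / C _ C: inserts after position(s) 4, 9, 10: uzazininotiridet
surface: uzazininotiridet

cell CLASS=lu, GRD=so, SUR=fe:
underlying: us-azninot-gi-mu
1. f -> v, p -> b, s -> z, t -> d / V _ V: fires at position(s) 2: uzazninotgimu
2. b -> p, d -> t, g -> k, z -> s / _ #: no change
3. 0 -> i / C _ C: inserts after position(s) 4, 9: uzazininotigimu
surface: uzazininotigimu

cell CLASS=so, GRD=vo, SUR=fe:
underlying: f-azninot-gi-ed
1. f -> v, p -> b, s -> z, t -> d / V _ V: no change
2. b -> p, d -> t, g -> k, z -> s / _ #: fires at position(s) 12: fazninotgiet
3. 0 -> i / C _ C: inserts after position(s) 3, 8: fazininotigiet
surface: fazininotigiet


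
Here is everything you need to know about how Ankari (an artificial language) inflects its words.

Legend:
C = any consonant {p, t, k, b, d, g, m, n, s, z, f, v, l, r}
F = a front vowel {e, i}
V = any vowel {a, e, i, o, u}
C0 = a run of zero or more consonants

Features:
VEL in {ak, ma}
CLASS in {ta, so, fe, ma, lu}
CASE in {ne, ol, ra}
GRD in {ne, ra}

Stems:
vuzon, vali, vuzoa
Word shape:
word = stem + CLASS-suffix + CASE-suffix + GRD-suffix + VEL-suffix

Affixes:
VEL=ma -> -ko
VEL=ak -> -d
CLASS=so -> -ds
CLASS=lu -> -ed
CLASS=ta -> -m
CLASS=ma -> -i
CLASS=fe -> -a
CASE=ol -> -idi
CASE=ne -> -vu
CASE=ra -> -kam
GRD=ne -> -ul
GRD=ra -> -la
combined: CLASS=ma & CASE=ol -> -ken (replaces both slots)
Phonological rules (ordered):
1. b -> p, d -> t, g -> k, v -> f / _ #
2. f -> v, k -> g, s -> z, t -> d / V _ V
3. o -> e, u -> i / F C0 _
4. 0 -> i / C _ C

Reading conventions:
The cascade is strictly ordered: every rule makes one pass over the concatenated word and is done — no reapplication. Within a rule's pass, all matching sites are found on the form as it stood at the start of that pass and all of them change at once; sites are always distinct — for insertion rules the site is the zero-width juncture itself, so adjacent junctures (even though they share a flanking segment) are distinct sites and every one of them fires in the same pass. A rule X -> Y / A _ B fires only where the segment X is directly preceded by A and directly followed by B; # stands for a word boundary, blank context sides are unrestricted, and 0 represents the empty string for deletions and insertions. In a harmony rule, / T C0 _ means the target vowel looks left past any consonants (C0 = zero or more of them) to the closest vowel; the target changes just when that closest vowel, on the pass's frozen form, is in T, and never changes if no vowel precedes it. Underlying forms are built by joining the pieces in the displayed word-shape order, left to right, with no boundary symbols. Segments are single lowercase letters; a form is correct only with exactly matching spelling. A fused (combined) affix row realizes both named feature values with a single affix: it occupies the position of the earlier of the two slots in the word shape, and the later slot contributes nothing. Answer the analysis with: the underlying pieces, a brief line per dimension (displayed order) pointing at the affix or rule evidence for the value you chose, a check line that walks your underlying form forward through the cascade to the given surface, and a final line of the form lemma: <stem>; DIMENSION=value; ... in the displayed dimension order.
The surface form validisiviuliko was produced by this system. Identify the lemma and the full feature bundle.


underlying: vali-ds-vu-ul-ko
VEL=ma - signalled by the affix -ko
CLASS=so - signalled by the affix -ds
CASE=ne - signalled by the affix -vu
GRD=ne - signalled by the affix -ul
check: validsvuulko -> validsvuulko -> validsvuulko -> validsviulko -> validisiviuliko
lemma: vali; VEL=ma; CLASS=so; CASE=ne; GRD=ne
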